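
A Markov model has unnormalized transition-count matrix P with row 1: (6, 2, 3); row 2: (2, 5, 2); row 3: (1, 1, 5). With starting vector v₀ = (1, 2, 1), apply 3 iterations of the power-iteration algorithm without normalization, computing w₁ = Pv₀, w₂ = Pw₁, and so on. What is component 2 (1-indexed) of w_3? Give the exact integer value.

954

w1 = Pv₀ = (6·1 + 2·2 + 3·1; 2·1 + 5·2 + 2·1; 1·1 + 1·2 + 5·1) = (13, 14, 8)
w2 = Pw1 = (6·13 + 2·14 + 3·8; 2·13 + 5·14 + 2·8; 1·13 + 1·14 + 5·8) = (130, 112, 67)
w3 = Pw2 = (1205, 954, 577)
The requested component of w3 is 954.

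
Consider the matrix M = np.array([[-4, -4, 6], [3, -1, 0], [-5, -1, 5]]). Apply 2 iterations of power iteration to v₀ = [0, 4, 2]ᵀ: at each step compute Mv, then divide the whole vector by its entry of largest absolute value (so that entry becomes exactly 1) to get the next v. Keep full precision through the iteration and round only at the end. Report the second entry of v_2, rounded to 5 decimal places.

Mv0 = (-4.000000, -4.000000, 6.000000); divide by 6.000000 → v1 = (-0.666667, -0.666667, 1.000000)
Mv1 = (11.333333, -1.333333, 9.000000); divide by 11.333333 → v2 = (1.000000, -0.117647, 0.794118)
Requested entry of v2: -8/68 = -0.11765

-0.11765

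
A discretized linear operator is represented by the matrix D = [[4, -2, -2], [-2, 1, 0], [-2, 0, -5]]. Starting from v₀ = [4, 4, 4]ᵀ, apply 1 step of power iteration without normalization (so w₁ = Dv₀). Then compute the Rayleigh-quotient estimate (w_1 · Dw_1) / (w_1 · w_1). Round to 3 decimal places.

w1 = Dv₀ = (4·4 + (-2)·4 + (-2)·4; (-2)·4 + 1·4 + 0·4; (-2)·4 + 0·4 + (-5)·4) = (0, -4, -28)
Dw1 = (64, -4, 140)
w1·Dw1 = 0·64 + (-4)·(-4) + (-28)·140 = -3904; w1·w1 = 0·0 + (-4)·(-4) + (-28)·(-28) = 800
λ ≈ -3904/800 = -4.880

λ ≈ -4.880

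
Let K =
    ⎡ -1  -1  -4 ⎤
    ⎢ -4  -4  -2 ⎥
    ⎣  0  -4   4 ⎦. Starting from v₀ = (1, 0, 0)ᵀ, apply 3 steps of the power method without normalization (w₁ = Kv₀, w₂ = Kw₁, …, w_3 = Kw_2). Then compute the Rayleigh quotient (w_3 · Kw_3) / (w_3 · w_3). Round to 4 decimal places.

w1 = Kv₀ = ((-1)·1 + (-1)·0 + (-4)·0; (-4)·1 + (-4)·0 + (-2)·0; 0·1 + (-4)·0 + 4·0) = (-1, -4, 0)
w2 = Kw1 = ((-1)·(-1) + (-1)·(-4) + (-4)·0; (-4)·(-1) + (-4)·(-4) + (-2)·0; 0·(-1) + (-4)·(-4) + 4·0) = (5, 20, 16)
w3 = Kw2 = (-89, -132, -16)
Kw3 = (285, 916, 464)
w3·Kw3 = (-89)·285 + (-132)·916 + (-16)·464 = -153701; w3·w3 = (-89)·(-89) + (-132)·(-132) + (-16)·(-16) = 25601
λ ≈ -153701/25601 = -6.0037

λ ≈ -6.0037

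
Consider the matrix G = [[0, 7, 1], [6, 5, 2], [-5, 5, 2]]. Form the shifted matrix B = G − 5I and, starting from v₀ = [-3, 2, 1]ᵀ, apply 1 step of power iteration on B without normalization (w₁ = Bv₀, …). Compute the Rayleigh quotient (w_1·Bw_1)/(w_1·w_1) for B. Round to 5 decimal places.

μ ≈ -10.54634

B = G − 5I has rows (-5, 7, 1); (6, 0, 2); (-5, 5, -3)
w1 = Bv₀ = ((-5)·(-3) + 7·2 + 1·1; 6·(-3) + 0·2 + 2·1; (-5)·(-3) + 5·2 + (-3)·1) = (30, -16, 22)
Bw1 = (-240, 224, -296)
w1·Bw1 = -17296; w1·w1 = 1640; μ ≈ -17296/1640 = -10.54634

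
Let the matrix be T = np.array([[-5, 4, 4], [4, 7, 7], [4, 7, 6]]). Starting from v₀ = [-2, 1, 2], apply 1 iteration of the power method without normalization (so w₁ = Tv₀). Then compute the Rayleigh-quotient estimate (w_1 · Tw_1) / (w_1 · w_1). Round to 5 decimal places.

w1 = Tv₀ = (22, 13, 11)
Tw1 = (-14, 256, 245)
w1·Tw1 = 22·(-14) + 13·256 + 11·245 = 5715; w1·w1 = 22·22 + 13·13 + 11·11 = 774
λ ≈ 5715/774 = 7.38372

7.38372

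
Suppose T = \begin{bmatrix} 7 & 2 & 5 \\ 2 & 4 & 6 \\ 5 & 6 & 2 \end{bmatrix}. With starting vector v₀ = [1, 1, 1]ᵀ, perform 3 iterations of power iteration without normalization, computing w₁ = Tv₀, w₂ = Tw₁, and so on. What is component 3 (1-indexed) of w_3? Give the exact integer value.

w1 = Tv₀ = (7·1 + 2·1 + 5·1; 2·1 + 4·1 + 6·1; 5·1 + 6·1 + 2·1) = (14, 12, 13)
w2 = Tw1 = (7·14 + 2·12 + 5·13; 2·14 + 4·12 + 6·13; 5·14 + 6·12 + 2·13) = (187, 154, 168)
w3 = Tw2 = (2457, 1998, 2195)
The requested component of w3 is 2195.

2195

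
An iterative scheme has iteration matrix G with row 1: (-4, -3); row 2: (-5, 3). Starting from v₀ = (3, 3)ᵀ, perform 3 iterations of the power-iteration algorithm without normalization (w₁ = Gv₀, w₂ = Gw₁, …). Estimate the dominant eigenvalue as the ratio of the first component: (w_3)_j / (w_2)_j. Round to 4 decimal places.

w1 = Gv₀ = (-21, -6)
w2 = Gw1 = (102, 87)
w3 = Gw2 = (-669, -249)
Ratio at component: -669 / 102 = -6.5588

-6.5588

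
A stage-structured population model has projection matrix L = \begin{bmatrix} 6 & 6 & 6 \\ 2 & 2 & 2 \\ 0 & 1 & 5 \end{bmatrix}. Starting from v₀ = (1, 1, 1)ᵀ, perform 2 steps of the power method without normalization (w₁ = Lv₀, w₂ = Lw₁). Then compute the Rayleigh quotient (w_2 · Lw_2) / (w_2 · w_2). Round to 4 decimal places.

λ ≈ 9.1120

w1 = Lv₀ = (6·1 + 6·1 + 6·1; 2·1 + 2·1 + 2·1; 0·1 + 1·1 + 5·1) = (18, 6, 6)
w2 = Lw1 = (6·18 + 6·6 + 6·6; 2·18 + 2·6 + 2·6; 0·18 + 1·6 + 5·6) = (180, 60, 36)
Lw2 = (1656, 552, 240)
w2·Lw2 = 180·1656 + 60·552 + 36·240 = 339840; w2·w2 = 180·180 + 60·60 + 36·36 = 37296
λ ≈ 339840/37296 = 9.1120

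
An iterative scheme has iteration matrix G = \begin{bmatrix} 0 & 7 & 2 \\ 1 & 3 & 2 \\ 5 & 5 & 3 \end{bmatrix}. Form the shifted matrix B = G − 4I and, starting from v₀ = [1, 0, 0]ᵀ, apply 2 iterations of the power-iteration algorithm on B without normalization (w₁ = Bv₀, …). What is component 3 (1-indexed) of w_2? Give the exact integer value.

B = G − 4I has rows (-4, 7, 2); (1, -1, 2); (5, 5, -1)
w1 = Bv₀ = ((-4)·1 + 7·0 + 2·0; 1·1 + (-1)·0 + 2·0; 5·1 + 5·0 + (-1)·0) = (-4, 1, 5)
w2 = Bw1 = ((-4)·(-4) + 7·1 + 2·5; 1·(-4) + (-1)·1 + 2·5; 5·(-4) + 5·1 + (-1)·5) = (33, 5, -20)
Requested component of w2: -20

-20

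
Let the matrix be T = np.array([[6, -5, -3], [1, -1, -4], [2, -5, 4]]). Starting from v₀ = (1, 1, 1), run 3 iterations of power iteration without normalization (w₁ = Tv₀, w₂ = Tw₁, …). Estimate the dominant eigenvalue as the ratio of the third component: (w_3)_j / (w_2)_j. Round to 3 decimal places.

5.000

w1 = Tv₀ = (-2, -4, 1)
w2 = Tw1 = (5, -2, 20)
w3 = Tw2 = (-20, -73, 100)
Ratio at component: 100 / 20 = 5.000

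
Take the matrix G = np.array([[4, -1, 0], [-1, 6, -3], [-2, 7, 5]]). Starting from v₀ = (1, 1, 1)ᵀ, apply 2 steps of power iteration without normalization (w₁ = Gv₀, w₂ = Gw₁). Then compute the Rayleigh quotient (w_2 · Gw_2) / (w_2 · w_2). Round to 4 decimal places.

w1 = Gv₀ = (4·1 + (-1)·1 + 0·1; (-1)·1 + 6·1 + (-3)·1; (-2)·1 + 7·1 + 5·1) = (3, 2, 10)
w2 = Gw1 = (4·3 + (-1)·2 + 0·10; (-1)·3 + 6·2 + (-3)·10; (-2)·3 + 7·2 + 5·10) = (10, -21, 58)
Gw2 = (61, -310, 123)
w2·Gw2 = 10·61 + (-21)·(-310) + 58·123 = 14254; w2·w2 = 10·10 + (-21)·(-21) + 58·58 = 3905
λ ≈ 14254/3905 = 3.6502

λ ≈ 3.6502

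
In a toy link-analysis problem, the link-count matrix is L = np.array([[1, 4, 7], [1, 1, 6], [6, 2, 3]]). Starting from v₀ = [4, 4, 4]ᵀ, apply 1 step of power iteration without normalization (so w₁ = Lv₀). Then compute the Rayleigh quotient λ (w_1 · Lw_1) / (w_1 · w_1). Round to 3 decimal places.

w1 = Lv₀ = (48, 32, 44)
Lw1 = (484, 344, 484)
w1·Lw1 = 48·484 + 32·344 + 44·484 = 55536; w1·w1 = 48·48 + 32·32 + 44·44 = 5264
λ ≈ 55536/5264 = 10.550

λ ≈ 10.550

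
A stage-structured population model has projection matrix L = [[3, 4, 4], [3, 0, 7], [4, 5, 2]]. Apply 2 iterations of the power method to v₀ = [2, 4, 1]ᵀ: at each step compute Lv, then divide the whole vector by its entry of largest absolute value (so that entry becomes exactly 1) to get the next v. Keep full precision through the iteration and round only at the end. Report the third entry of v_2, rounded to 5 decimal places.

0.79514

Lv0 = (26.000000, 13.000000, 30.000000); divide by 30.000000 → v1 = (0.866667, 0.433333, 1.000000)
Lv1 = (8.333333, 9.600000, 7.633333); divide by 9.600000 → v2 = (0.868056, 1.000000, 0.795139)
Requested entry of v2: 229/288 = 0.79514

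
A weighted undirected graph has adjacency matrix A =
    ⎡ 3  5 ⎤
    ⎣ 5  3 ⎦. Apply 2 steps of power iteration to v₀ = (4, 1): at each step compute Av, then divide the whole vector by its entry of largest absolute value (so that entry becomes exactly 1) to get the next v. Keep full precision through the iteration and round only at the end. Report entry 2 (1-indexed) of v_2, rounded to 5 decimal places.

Av0 = (17.000000, 23.000000); divide by 23.000000 → v1 = (0.739130, 1.000000)
Av1 = (7.217391, 6.695652); divide by 7.217391 → v2 = (1.000000, 0.927711)
Requested entry of v2: 154/166 = 0.92771

0.92771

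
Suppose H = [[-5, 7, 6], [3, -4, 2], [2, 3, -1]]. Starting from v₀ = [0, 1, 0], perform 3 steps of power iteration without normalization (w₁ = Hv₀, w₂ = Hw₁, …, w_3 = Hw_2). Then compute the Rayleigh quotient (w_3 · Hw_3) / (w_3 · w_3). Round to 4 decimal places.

λ ≈ -8.8106

w1 = Hv₀ = ((-5)·0 + 7·1 + 6·0; 3·0 + (-4)·1 + 2·0; 2·0 + 3·1 + (-1)·0) = (7, -4, 3)
w2 = Hw1 = ((-5)·7 + 7·(-4) + 6·3; 3·7 + (-4)·(-4) + 2·3; 2·7 + 3·(-4) + (-1)·3) = (-45, 43, -1)
w3 = Hw2 = (520, -309, 40)
Hw3 = (-4523, 2876, 73)
w3·Hw3 = 520·(-4523) + (-309)·2876 + 40·73 = -3237724; w3·w3 = 520·520 + (-309)·(-309) + 40·40 = 367481
λ ≈ -3237724/367481 = -8.8106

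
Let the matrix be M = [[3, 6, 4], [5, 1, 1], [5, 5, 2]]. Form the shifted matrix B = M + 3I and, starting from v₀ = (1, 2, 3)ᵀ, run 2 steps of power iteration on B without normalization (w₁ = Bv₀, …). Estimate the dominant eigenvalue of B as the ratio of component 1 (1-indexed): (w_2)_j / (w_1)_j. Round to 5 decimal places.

13.20000

B = M + 3I has rows (6, 6, 4); (5, 4, 1); (5, 5, 5)
w1 = Bv₀ = (6·1 + 6·2 + 4·3; 5·1 + 4·2 + 1·3; 5·1 + 5·2 + 5·3) = (30, 16, 30)
w2 = Bw1 = (6·30 + 6·16 + 4·30; 5·30 + 4·16 + 1·30; 5·30 + 5·16 + 5·30) = (396, 244, 380)
Ratio: 396/30 = 13.20000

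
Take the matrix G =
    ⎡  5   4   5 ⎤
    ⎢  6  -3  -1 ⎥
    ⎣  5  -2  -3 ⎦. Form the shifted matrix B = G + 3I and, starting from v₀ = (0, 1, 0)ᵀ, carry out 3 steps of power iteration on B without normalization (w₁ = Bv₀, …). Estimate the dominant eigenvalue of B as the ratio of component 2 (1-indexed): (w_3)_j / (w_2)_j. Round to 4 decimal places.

B = G + 3I has rows (8, 4, 5); (6, 0, -1); (5, -2, 0)
w1 = Bv₀ = (4, 0, -2)
w2 = Bw1 = (22, 26, 20)
w3 = Bw2 = (380, 112, 58)
Ratio: 112/26 = 4.3077

μ ≈ 4.3077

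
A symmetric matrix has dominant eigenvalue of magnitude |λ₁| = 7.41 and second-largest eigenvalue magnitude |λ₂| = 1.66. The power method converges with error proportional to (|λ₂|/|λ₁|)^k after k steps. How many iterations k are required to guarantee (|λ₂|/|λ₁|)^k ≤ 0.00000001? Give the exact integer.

13

|λ₂/λ₁| = 1.66/7.41 = 0.22402
Need k ≥ ln(0.00000001) / ln(0.22402) = -18.4207 / -1.4960 ≈ 12.313
Smallest integer k satisfying the bound: 13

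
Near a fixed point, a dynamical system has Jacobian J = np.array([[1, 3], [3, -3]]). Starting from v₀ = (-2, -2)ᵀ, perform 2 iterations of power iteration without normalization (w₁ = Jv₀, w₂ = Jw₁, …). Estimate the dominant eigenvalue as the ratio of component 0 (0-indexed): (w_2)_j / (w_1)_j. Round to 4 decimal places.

λ ≈ 1.0000

w1 = Jv₀ = (1·(-2) + 3·(-2); 3·(-2) + (-3)·(-2)) = (-8, 0)
w2 = Jw1 = (1·(-8) + 3·0; 3·(-8) + (-3)·0) = (-8, -24)
Ratio at component: -8 / -8 = 1.0000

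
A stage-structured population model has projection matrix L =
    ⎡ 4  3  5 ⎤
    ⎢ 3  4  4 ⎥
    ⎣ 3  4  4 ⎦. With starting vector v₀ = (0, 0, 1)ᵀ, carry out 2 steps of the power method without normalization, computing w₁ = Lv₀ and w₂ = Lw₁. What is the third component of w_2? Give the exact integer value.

w1 = Lv₀ = (4·0 + 3·0 + 5·1; 3·0 + 4·0 + 4·1; 3·0 + 4·0 + 4·1) = (5, 4, 4)
w2 = Lw1 = (4·5 + 3·4 + 5·4; 3·5 + 4·4 + 4·4; 3·5 + 4·4 + 4·4) = (52, 47, 47)
The requested component of w2 is 47.

47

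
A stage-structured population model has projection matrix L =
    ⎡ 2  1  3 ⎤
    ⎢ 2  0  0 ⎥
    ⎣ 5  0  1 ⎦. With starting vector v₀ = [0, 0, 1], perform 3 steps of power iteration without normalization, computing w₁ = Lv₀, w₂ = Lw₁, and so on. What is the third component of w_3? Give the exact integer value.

61

w1 = Lv₀ = (3, 0, 1)
w2 = Lw1 = (9, 6, 16)
w3 = Lw2 = (72, 18, 61)
The requested component of w3 is 61.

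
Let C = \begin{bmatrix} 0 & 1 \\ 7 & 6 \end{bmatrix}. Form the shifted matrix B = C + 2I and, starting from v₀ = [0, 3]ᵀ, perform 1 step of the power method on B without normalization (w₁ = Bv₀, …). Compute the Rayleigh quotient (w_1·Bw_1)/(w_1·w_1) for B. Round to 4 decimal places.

B = C + 2I has rows (2, 1); (7, 8)
w1 = Bv₀ = (3, 24)
Bw1 = (30, 213)
w1·Bw1 = 5202; w1·w1 = 585; μ ≈ 5202/585 = 8.8923

μ ≈ 8.8923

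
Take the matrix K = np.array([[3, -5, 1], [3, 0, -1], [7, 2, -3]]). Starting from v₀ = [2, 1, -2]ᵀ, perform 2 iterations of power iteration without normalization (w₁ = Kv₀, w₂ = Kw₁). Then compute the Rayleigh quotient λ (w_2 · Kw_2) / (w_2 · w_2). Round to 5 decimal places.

λ ≈ 0.35388

w1 = Kv₀ = (-1, 8, 22)
w2 = Kw1 = (-21, -25, -57)
Kw2 = (5, -6, -26)
w2·Kw2 = (-21)·5 + (-25)·(-6) + (-57)·(-26) = 1527; w2·w2 = (-21)·(-21) + (-25)·(-25) + (-57)·(-57) = 4315
λ ≈ 1527/4315 = 0.35388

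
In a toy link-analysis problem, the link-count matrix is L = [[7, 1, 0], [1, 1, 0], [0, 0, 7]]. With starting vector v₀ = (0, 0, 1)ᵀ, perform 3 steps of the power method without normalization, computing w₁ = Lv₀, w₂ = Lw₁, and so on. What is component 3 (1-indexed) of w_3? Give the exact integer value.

w1 = Lv₀ = (0, 0, 7)
w2 = Lw1 = (0, 0, 49)
w3 = Lw2 = (0, 0, 343)
The requested component of w3 is 343.

343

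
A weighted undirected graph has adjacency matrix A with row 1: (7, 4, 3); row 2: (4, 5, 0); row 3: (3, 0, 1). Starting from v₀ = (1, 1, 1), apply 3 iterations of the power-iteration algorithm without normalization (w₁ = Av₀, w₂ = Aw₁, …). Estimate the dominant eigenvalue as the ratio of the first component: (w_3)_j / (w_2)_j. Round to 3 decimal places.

λ ≈ 10.712

w1 = Av₀ = (14, 9, 4)
w2 = Aw1 = (146, 101, 46)
w3 = Aw2 = (1564, 1089, 484)
Ratio at component: 1564 / 146 = 10.712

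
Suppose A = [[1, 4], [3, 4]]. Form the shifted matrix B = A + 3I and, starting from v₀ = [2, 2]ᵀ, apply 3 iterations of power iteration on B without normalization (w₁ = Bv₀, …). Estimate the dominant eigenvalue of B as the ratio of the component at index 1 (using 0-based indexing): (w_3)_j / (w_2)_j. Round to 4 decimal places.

B = A + 3I has rows (4, 4); (3, 7)
w1 = Bv₀ = (4·2 + 4·2; 3·2 + 7·2) = (16, 20)
w2 = Bw1 = (4·16 + 4·20; 3·16 + 7·20) = (144, 188)
w3 = Bw2 = (1328, 1748)
Ratio: 1748/188 = 9.2979

μ ≈ 9.2979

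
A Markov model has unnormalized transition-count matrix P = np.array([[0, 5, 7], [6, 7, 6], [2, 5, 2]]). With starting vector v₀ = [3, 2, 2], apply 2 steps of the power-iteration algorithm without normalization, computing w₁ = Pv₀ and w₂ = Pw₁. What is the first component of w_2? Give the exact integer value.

360

w1 = Pv₀ = (24, 44, 20)
w2 = Pw1 = (360, 572, 308)
The requested component of w2 is 360.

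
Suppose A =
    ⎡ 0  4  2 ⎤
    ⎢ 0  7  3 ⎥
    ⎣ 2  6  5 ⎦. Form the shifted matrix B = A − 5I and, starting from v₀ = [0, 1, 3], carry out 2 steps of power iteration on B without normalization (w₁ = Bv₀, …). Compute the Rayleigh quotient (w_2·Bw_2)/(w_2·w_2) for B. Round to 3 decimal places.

B = A − 5I has rows (-5, 4, 2); (0, 2, 3); (2, 6, 0)
w1 = Bv₀ = ((-5)·0 + 4·1 + 2·3; 0·0 + 2·1 + 3·3; 2·0 + 6·1 + 0·3) = (10, 11, 6)
w2 = Bw1 = ((-5)·10 + 4·11 + 2·6; 0·10 + 2·11 + 3·6; 2·10 + 6·11 + 0·6) = (6, 40, 86)
Bw2 = (302, 338, 252)
w2·Bw2 = 37004; w2·w2 = 9032; μ ≈ 37004/9032 = 4.097

4.097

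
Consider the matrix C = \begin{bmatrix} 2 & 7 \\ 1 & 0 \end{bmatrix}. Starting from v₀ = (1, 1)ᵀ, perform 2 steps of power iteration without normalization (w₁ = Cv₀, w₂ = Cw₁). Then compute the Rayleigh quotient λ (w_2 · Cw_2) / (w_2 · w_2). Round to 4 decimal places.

w1 = Cv₀ = (2·1 + 7·1; 1·1 + 0·1) = (9, 1)
w2 = Cw1 = (2·9 + 7·1; 1·9 + 0·1) = (25, 9)
Cw2 = (113, 25)
w2·Cw2 = 25·113 + 9·25 = 3050; w2·w2 = 25·25 + 9·9 = 706
λ ≈ 3050/706 = 4.3201

λ ≈ 4.3201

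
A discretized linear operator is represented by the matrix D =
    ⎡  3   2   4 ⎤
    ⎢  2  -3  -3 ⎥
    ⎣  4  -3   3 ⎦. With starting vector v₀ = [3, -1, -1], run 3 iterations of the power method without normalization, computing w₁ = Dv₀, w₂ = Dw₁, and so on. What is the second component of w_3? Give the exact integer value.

324

w1 = Dv₀ = (3, 12, 12)
w2 = Dw1 = (81, -66, 12)
w3 = Dw2 = (159, 324, 558)
The requested component of w3 is 324.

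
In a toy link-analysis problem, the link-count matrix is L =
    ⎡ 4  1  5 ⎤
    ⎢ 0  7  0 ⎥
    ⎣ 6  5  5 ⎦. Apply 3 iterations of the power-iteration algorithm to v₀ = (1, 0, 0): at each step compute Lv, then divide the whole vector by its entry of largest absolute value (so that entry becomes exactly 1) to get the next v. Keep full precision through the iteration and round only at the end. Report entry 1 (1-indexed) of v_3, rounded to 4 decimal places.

0.8315

Lv0 = (4.00000, 0.00000, 6.00000); divide by 6.00000 → v1 = (0.66667, 0.00000, 1.00000)
Lv1 = (7.66667, 0.00000, 9.00000); divide by 9.00000 → v2 = (0.85185, 0.00000, 1.00000)
Lv2 = (8.40741, 0.00000, 10.11111); divide by 10.11111 → v3 = (0.83150, 0.00000, 1.00000)
Requested entry of v3: 454/546 = 0.8315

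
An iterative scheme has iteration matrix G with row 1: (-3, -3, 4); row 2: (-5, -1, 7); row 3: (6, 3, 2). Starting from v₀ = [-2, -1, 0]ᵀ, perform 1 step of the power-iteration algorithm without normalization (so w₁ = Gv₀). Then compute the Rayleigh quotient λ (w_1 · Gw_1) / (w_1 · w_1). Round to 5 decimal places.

w1 = Gv₀ = (9, 11, -15)
Gw1 = (-120, -161, 57)
w1·Gw1 = 9·(-120) + 11·(-161) + (-15)·57 = -3706; w1·w1 = 9·9 + 11·11 + (-15)·(-15) = 427
λ ≈ -3706/427 = -8.67916

-8.67916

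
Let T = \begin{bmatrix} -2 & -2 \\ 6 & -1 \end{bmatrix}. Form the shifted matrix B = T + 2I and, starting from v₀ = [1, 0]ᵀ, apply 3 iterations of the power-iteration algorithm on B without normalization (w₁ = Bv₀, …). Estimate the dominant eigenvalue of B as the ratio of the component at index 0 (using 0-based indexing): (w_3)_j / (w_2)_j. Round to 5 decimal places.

μ ≈ 1.00000

B = T + 2I has rows (0, -2); (6, 1)
w1 = Bv₀ = (0·1 + (-2)·0; 6·1 + 1·0) = (0, 6)
w2 = Bw1 = (0·0 + (-2)·6; 6·0 + 1·6) = (-12, 6)
w3 = Bw2 = (-12, -66)
Ratio: -12/-12 = 1.00000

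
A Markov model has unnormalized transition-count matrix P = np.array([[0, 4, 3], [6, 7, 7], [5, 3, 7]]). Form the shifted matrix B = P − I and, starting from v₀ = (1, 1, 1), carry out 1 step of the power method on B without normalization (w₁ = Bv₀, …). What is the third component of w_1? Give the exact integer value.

14

B = P − I has rows (-1, 4, 3); (6, 6, 7); (5, 3, 6)
w1 = Bv₀ = ((-1)·1 + 4·1 + 3·1; 6·1 + 6·1 + 7·1; 5·1 + 3·1 + 6·1) = (6, 19, 14)
Requested component of w1: 14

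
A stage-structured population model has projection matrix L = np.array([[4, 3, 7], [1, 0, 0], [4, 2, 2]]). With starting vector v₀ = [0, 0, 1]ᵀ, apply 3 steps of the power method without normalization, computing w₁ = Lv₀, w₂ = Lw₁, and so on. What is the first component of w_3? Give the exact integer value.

w1 = Lv₀ = (7, 0, 2)
w2 = Lw1 = (42, 7, 32)
w3 = Lw2 = (413, 42, 246)
The requested component of w3 is 413.

413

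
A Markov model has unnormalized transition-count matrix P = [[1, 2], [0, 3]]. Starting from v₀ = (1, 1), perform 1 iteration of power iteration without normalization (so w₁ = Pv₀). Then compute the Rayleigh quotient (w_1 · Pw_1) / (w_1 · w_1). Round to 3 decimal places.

3.000

w1 = Pv₀ = (3, 3)
Pw1 = (9, 9)
w1·Pw1 = 3·9 + 3·9 = 54; w1·w1 = 3·3 + 3·3 = 18
λ ≈ 54/18 = 3.000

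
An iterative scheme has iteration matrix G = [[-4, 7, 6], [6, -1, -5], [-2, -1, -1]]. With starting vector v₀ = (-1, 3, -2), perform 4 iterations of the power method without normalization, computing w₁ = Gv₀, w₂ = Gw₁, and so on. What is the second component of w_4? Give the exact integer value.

2948

w1 = Gv₀ = (13, 1, 1)
w2 = Gw1 = (-39, 72, -28)
w3 = Gw2 = (492, -166, 34)
w4 = Gw3 = (-2926, 2948, -852)
The requested component of w4 is 2948.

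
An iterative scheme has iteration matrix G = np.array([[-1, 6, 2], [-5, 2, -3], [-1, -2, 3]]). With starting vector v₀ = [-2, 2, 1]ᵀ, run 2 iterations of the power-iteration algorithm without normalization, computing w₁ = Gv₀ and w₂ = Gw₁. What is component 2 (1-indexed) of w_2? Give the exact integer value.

-61

w1 = Gv₀ = (16, 11, 1)
w2 = Gw1 = (52, -61, -35)
The requested component of w2 is -61.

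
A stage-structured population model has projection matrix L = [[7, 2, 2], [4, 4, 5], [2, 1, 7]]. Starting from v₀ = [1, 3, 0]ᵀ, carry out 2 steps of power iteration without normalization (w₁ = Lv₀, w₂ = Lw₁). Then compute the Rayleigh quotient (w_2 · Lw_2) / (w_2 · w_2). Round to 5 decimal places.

10.65482

w1 = Lv₀ = (13, 16, 5)
w2 = Lw1 = (133, 141, 77)
Lw2 = (1367, 1481, 946)
w2·Lw2 = 133·1367 + 141·1481 + 77·946 = 463474; w2·w2 = 133·133 + 141·141 + 77·77 = 43499
λ ≈ 463474/43499 = 10.65482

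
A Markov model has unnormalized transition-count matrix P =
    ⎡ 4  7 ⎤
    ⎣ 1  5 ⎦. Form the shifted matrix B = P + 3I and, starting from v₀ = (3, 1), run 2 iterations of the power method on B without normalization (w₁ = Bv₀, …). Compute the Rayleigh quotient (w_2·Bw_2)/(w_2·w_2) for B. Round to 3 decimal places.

μ ≈ 10.032

B = P + 3I has rows (7, 7); (1, 8)
w1 = Bv₀ = (7·3 + 7·1; 1·3 + 8·1) = (28, 11)
w2 = Bw1 = (7·28 + 7·11; 1·28 + 8·11) = (273, 116)
Bw2 = (2723, 1201)
w2·Bw2 = 882695; w2·w2 = 87985; μ ≈ 882695/87985 = 10.032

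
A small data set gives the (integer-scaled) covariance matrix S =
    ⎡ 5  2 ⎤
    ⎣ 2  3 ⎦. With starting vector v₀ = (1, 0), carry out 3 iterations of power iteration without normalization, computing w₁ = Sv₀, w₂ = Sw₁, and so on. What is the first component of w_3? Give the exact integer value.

177

w1 = Sv₀ = (5, 2)
w2 = Sw1 = (29, 16)
w3 = Sw2 = (177, 106)
The requested component of w3 is 177.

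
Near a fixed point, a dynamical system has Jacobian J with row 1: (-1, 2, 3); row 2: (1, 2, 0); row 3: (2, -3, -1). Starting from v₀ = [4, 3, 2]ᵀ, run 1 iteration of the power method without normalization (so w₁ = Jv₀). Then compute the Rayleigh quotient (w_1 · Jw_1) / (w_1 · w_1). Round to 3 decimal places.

w1 = Jv₀ = (8, 10, -3)
Jw1 = (3, 28, -11)
w1·Jw1 = 8·3 + 10·28 + (-3)·(-11) = 337; w1·w1 = 8·8 + 10·10 + (-3)·(-3) = 173
λ ≈ 337/173 = 1.948

λ ≈ 1.948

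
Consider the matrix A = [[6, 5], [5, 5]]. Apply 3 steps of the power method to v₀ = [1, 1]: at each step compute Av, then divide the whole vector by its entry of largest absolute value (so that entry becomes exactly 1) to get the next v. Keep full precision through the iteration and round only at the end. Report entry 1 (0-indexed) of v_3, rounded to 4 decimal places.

0.9050

Av0 = (11.00000, 10.00000); divide by 11.00000 → v1 = (1.00000, 0.90909)
Av1 = (10.54545, 9.54545); divide by 10.54545 → v2 = (1.00000, 0.90517)
Av2 = (10.52586, 9.52586); divide by 10.52586 → v3 = (1.00000, 0.90500)
Requested entry of v3: 1105/1221 = 0.9050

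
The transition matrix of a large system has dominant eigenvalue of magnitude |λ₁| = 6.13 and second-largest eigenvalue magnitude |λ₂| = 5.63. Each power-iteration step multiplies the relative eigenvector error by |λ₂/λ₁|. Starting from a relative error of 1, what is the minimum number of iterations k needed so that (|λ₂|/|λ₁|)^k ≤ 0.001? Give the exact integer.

82

|λ₂/λ₁| = 5.63/6.13 = 0.91843
Need k ≥ ln(0.001) / ln(0.91843) = -6.9078 / -0.0851 ≈ 81.186
Smallest integer k satisfying the bound: 82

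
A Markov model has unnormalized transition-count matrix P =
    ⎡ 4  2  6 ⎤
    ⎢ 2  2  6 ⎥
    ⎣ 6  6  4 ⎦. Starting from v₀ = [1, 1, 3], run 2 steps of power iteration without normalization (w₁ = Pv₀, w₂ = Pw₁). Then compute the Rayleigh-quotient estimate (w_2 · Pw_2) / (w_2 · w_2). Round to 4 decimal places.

13.0195

w1 = Pv₀ = (24, 22, 24)
w2 = Pw1 = (284, 236, 372)
Pw2 = (3840, 3272, 4608)
w2·Pw2 = 284·3840 + 236·3272 + 372·4608 = 3576928; w2·w2 = 284·284 + 236·236 + 372·372 = 274736
λ ≈ 3576928/274736 = 13.0195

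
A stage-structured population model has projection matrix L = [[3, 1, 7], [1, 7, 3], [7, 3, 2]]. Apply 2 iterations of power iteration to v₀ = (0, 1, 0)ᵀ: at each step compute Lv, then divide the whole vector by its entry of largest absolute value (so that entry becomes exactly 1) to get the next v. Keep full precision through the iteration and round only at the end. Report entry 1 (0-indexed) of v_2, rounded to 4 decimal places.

Lv0 = (1.00000, 7.00000, 3.00000); divide by 7.00000 → v1 = (0.14286, 1.00000, 0.42857)
Lv1 = (4.42857, 8.42857, 4.85714); divide by 8.42857 → v2 = (0.52542, 1.00000, 0.57627)
Requested entry of v2: 59/59 = 1.0000

1.0000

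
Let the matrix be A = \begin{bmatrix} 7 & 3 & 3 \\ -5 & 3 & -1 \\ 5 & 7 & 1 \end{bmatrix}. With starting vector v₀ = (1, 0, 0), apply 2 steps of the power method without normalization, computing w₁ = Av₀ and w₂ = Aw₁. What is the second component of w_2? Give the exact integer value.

w1 = Av₀ = (7, -5, 5)
w2 = Aw1 = (49, -55, 5)
The requested component of w2 is -55.

-55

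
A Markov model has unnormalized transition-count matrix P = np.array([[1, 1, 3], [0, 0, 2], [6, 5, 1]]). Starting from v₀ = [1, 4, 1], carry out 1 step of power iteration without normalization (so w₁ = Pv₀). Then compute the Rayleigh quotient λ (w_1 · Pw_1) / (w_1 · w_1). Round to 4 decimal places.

w1 = Pv₀ = (8, 2, 27)
Pw1 = (91, 54, 85)
w1·Pw1 = 8·91 + 2·54 + 27·85 = 3131; w1·w1 = 8·8 + 2·2 + 27·27 = 797
λ ≈ 3131/797 = 3.9285

3.9285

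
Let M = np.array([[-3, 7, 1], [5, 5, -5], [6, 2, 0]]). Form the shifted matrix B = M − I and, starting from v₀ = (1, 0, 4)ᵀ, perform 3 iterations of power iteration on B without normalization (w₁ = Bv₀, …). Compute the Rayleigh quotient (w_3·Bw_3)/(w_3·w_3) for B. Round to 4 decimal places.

B = M − I has rows (-4, 7, 1); (5, 4, -5); (6, 2, -1)
w1 = Bv₀ = ((-4)·1 + 7·0 + 1·4; 5·1 + 4·0 + (-5)·4; 6·1 + 2·0 + (-1)·4) = (0, -15, 2)
w2 = Bw1 = ((-4)·0 + 7·(-15) + 1·2; 5·0 + 4·(-15) + (-5)·2; 6·0 + 2·(-15) + (-1)·2) = (-103, -70, -32)
w3 = Bw2 = (-110, -635, -726)
Bw3 = (-4731, 540, -1204)
w3·Bw3 = 1051614; w3·w3 = 942401; μ ≈ 1051614/942401 = 1.1159

μ ≈ 1.1159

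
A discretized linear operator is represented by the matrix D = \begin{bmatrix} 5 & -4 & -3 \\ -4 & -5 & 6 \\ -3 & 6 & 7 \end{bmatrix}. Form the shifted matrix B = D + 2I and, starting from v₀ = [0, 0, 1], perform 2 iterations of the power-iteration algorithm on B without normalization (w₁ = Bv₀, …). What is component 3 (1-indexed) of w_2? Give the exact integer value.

B = D + 2I has rows (7, -4, -3); (-4, -3, 6); (-3, 6, 9)
w1 = Bv₀ = (7·0 + (-4)·0 + (-3)·1; (-4)·0 + (-3)·0 + 6·1; (-3)·0 + 6·0 + 9·1) = (-3, 6, 9)
w2 = Bw1 = (7·(-3) + (-4)·6 + (-3)·9; (-4)·(-3) + (-3)·6 + 6·9; (-3)·(-3) + 6·6 + 9·9) = (-72, 48, 126)
Requested component of w2: 126

126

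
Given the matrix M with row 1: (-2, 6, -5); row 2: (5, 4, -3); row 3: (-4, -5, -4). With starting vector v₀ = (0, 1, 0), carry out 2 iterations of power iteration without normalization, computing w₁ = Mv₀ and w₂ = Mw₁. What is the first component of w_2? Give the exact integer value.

37

w1 = Mv₀ = ((-2)·0 + 6·1 + (-5)·0; 5·0 + 4·1 + (-3)·0; (-4)·0 + (-5)·1 + (-4)·0) = (6, 4, -5)
w2 = Mw1 = ((-2)·6 + 6·4 + (-5)·(-5); 5·6 + 4·4 + (-3)·(-5); (-4)·6 + (-5)·4 + (-4)·(-5)) = (37, 61, -24)
The requested component of w2 is 37.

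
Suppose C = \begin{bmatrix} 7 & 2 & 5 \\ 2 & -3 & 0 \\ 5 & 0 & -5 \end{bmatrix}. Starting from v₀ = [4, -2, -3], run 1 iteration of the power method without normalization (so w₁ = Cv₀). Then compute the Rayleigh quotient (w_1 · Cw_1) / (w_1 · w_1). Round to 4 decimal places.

w1 = Cv₀ = (7·4 + 2·(-2) + 5·(-3); 2·4 + (-3)·(-2) + 0·(-3); 5·4 + 0·(-2) + (-5)·(-3)) = (9, 14, 35)
Cw1 = (266, -24, -130)
w1·Cw1 = 9·266 + 14·(-24) + 35·(-130) = -2492; w1·w1 = 9·9 + 14·14 + 35·35 = 1502
λ ≈ -2492/1502 = -1.6591

λ ≈ -1.6591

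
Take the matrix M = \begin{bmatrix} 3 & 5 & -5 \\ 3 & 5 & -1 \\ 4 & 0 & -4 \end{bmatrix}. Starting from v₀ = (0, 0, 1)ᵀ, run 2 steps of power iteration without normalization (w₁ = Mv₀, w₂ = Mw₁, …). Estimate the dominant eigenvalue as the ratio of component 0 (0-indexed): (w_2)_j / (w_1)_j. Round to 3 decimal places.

w1 = Mv₀ = (3·0 + 5·0 + (-5)·1; 3·0 + 5·0 + (-1)·1; 4·0 + 0·0 + (-4)·1) = (-5, -1, -4)
w2 = Mw1 = (3·(-5) + 5·(-1) + (-5)·(-4); 3·(-5) + 5·(-1) + (-1)·(-4); 4·(-5) + 0·(-1) + (-4)·(-4)) = (0, -16, -4)
Ratio at component: 0 / -5 = 0.000

λ ≈ 0.000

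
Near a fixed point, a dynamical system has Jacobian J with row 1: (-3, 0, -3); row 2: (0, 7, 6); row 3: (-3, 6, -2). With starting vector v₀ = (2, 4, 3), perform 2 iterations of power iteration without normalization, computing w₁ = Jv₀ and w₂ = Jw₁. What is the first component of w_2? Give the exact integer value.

w1 = Jv₀ = (-15, 46, 12)
w2 = Jw1 = (9, 394, 297)
The requested component of w2 is 9.

9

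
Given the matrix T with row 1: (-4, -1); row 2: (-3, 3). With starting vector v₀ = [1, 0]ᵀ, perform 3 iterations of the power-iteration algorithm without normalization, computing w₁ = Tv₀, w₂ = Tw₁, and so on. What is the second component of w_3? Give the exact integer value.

-48

w1 = Tv₀ = ((-4)·1 + (-1)·0; (-3)·1 + 3·0) = (-4, -3)
w2 = Tw1 = ((-4)·(-4) + (-1)·(-3); (-3)·(-4) + 3·(-3)) = (19, 3)
w3 = Tw2 = (-79, -48)
The requested component of w3 is -48.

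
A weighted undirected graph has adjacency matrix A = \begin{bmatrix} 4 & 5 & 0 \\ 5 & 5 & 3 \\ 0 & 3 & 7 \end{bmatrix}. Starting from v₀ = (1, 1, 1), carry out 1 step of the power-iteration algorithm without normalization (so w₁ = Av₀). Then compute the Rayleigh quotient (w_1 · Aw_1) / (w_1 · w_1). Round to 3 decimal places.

λ ≈ 10.911

w1 = Av₀ = (4·1 + 5·1 + 0·1; 5·1 + 5·1 + 3·1; 0·1 + 3·1 + 7·1) = (9, 13, 10)
Aw1 = (101, 140, 109)
w1·Aw1 = 9·101 + 13·140 + 10·109 = 3819; w1·w1 = 9·9 + 13·13 + 10·10 = 350
λ ≈ 3819/350 = 10.911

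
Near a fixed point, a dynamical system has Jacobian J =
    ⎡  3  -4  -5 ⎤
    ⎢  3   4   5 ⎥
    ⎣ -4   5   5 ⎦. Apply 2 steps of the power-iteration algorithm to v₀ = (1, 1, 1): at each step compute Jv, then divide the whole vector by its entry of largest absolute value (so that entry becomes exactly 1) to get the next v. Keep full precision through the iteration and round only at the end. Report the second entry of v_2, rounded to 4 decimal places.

0.5263

Jv0 = (-6.00000, 12.00000, 6.00000); divide by 12.00000 → v1 = (-0.50000, 1.00000, 0.50000)
Jv1 = (-8.00000, 5.00000, 9.50000); divide by 9.50000 → v2 = (-0.84211, 0.52632, 1.00000)
Requested entry of v2: 60/114 = 0.5263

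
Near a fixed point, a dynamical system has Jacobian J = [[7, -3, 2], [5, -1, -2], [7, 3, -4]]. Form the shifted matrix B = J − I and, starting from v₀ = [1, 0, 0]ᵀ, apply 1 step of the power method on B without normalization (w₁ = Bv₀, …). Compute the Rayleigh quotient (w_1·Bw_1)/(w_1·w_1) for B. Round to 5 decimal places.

B = J − I has rows (6, -3, 2); (5, -2, -2); (7, 3, -5)
w1 = Bv₀ = (6, 5, 7)
Bw1 = (35, 6, 22)
w1·Bw1 = 394; w1·w1 = 110; μ ≈ 394/110 = 3.58182

μ ≈ 3.58182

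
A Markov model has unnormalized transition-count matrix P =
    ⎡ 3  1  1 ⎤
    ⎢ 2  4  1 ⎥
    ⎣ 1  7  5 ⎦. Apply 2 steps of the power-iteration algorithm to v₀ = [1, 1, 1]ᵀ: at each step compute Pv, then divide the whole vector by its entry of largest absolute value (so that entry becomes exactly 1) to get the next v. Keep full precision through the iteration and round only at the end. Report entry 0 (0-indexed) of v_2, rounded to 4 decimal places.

0.2941

Pv0 = (5.00000, 7.00000, 13.00000); divide by 13.00000 → v1 = (0.38462, 0.53846, 1.00000)
Pv1 = (2.69231, 3.92308, 9.15385); divide by 9.15385 → v2 = (0.29412, 0.42857, 1.00000)
Requested entry of v2: 35/119 = 0.2941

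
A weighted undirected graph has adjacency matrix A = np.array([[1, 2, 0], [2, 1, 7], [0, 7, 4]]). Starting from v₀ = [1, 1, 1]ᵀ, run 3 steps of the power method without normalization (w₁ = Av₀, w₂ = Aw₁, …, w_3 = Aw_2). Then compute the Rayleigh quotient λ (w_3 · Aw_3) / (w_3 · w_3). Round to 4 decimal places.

9.8404

w1 = Av₀ = (3, 10, 11)
w2 = Aw1 = (23, 93, 114)
w3 = Aw2 = (209, 937, 1107)
Aw3 = (2083, 9104, 10987)
w3·Aw3 = 209·2083 + 937·9104 + 1107·10987 = 21128404; w3·w3 = 209·209 + 937·937 + 1107·1107 = 2147099
λ ≈ 21128404/2147099 = 9.8404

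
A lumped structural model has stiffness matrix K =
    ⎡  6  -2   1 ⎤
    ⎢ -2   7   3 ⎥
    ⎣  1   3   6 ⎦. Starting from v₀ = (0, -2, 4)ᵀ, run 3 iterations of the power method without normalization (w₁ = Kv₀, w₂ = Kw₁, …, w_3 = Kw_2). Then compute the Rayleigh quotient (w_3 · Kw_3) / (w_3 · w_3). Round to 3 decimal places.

7.927

w1 = Kv₀ = (6·0 + (-2)·(-2) + 1·4; (-2)·0 + 7·(-2) + 3·4; 1·0 + 3·(-2) + 6·4) = (8, -2, 18)
w2 = Kw1 = (6·8 + (-2)·(-2) + 1·18; (-2)·8 + 7·(-2) + 3·18; 1·8 + 3·(-2) + 6·18) = (70, 24, 110)
w3 = Kw2 = (482, 358, 802)
Kw3 = (2978, 3948, 6368)
w3·Kw3 = 482·2978 + 358·3948 + 802·6368 = 7955916; w3·w3 = 482·482 + 358·358 + 802·802 = 1003692
λ ≈ 7955916/1003692 = 7.927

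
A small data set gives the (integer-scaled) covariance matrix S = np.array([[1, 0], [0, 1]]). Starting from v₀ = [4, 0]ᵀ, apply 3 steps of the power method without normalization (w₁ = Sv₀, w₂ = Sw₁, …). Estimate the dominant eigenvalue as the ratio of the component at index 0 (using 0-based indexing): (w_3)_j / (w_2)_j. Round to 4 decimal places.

w1 = Sv₀ = (1·4 + 0·0; 0·4 + 1·0) = (4, 0)
w2 = Sw1 = (1·4 + 0·0; 0·4 + 1·0) = (4, 0)
w3 = Sw2 = (4, 0)
Ratio at component: 4 / 4 = 1.0000

λ ≈ 1.0000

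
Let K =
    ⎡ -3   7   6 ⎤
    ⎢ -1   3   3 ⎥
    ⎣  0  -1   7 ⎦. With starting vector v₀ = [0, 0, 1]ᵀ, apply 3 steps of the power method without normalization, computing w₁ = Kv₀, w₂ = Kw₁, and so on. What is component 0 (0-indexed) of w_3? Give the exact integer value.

309

w1 = Kv₀ = ((-3)·0 + 7·0 + 6·1; (-1)·0 + 3·0 + 3·1; 0·0 + (-1)·0 + 7·1) = (6, 3, 7)
w2 = Kw1 = ((-3)·6 + 7·3 + 6·7; (-1)·6 + 3·3 + 3·7; 0·6 + (-1)·3 + 7·7) = (45, 24, 46)
w3 = Kw2 = (309, 165, 298)
The requested component of w3 is 309.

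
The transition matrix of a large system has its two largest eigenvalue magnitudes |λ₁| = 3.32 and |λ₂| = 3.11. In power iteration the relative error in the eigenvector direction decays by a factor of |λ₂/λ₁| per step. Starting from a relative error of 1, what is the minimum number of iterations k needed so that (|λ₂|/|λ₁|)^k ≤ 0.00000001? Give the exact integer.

282

|λ₂/λ₁| = 3.11/3.32 = 0.93675
Need k ≥ ln(0.00000001) / ln(0.93675) = -18.4207 / -0.0653 ≈ 281.912
Smallest integer k satisfying the bound: 282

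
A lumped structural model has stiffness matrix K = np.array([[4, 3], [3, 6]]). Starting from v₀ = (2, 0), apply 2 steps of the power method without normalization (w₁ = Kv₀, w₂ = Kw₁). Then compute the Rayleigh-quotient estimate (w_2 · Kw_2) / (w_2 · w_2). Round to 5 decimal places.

w1 = Kv₀ = (4·2 + 3·0; 3·2 + 6·0) = (8, 6)
w2 = Kw1 = (4·8 + 3·6; 3·8 + 6·6) = (50, 60)
Kw2 = (380, 510)
w2·Kw2 = 50·380 + 60·510 = 49600; w2·w2 = 50·50 + 60·60 = 6100
λ ≈ 49600/6100 = 8.13115

8.13115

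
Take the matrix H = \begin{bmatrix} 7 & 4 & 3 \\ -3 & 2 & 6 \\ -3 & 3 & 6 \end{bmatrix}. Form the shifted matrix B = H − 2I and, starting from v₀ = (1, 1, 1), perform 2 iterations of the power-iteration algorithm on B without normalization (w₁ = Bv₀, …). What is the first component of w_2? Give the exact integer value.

B = H − 2I has rows (5, 4, 3); (-3, 0, 6); (-3, 3, 4)
w1 = Bv₀ = (12, 3, 4)
w2 = Bw1 = (84, -12, -11)
Requested component of w2: 84

84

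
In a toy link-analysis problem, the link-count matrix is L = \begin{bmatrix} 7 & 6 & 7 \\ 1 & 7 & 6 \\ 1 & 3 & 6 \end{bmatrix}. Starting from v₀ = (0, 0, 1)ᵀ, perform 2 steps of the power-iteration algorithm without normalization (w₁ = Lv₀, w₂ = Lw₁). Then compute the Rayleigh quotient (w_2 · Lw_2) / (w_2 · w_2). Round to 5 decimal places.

w1 = Lv₀ = (7·0 + 6·0 + 7·1; 1·0 + 7·0 + 6·1; 1·0 + 3·0 + 6·1) = (7, 6, 6)
w2 = Lw1 = (7·7 + 6·6 + 7·6; 1·7 + 7·6 + 6·6; 1·7 + 3·6 + 6·6) = (127, 85, 61)
Lw2 = (1826, 1088, 748)
w2·Lw2 = 127·1826 + 85·1088 + 61·748 = 370010; w2·w2 = 127·127 + 85·85 + 61·61 = 27075
λ ≈ 370010/27075 = 13.66611

13.66611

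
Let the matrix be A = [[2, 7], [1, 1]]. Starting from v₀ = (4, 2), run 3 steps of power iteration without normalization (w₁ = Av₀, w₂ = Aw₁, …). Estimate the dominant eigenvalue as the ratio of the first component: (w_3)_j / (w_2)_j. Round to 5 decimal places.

λ ≈ 4.27907

w1 = Av₀ = (22, 6)
w2 = Aw1 = (86, 28)
w3 = Aw2 = (368, 114)
Ratio at component: 368 / 86 = 4.27907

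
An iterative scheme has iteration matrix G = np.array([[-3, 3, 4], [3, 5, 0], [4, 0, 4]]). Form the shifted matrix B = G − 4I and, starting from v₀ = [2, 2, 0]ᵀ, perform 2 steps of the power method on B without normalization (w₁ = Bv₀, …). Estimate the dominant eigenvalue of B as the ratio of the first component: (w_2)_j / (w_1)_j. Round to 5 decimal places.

B = G − 4I has rows (-7, 3, 4); (3, 1, 0); (4, 0, 0)
w1 = Bv₀ = ((-7)·2 + 3·2 + 4·0; 3·2 + 1·2 + 0·0; 4·2 + 0·2 + 0·0) = (-8, 8, 8)
w2 = Bw1 = ((-7)·(-8) + 3·8 + 4·8; 3·(-8) + 1·8 + 0·8; 4·(-8) + 0·8 + 0·8) = (112, -16, -32)
Ratio: 112/-8 = -14.00000

-14.00000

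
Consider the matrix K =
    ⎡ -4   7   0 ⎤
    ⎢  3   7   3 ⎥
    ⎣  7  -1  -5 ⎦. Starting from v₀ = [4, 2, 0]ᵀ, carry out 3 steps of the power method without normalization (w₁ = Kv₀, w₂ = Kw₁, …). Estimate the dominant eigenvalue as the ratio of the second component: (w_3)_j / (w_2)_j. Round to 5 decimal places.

λ ≈ 7.23622

w1 = Kv₀ = ((-4)·4 + 7·2 + 0·0; 3·4 + 7·2 + 3·0; 7·4 + (-1)·2 + (-5)·0) = (-2, 26, 26)
w2 = Kw1 = ((-4)·(-2) + 7·26 + 0·26; 3·(-2) + 7·26 + 3·26; 7·(-2) + (-1)·26 + (-5)·26) = (190, 254, -170)
w3 = Kw2 = (1018, 1838, 1926)
Ratio at component: 1838 / 254 = 7.23622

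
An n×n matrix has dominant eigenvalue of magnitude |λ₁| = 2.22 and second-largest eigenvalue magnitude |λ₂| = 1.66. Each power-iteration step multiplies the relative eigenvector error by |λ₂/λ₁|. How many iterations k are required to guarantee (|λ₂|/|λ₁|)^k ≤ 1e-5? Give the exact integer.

40

|λ₂/λ₁| = 1.66/2.22 = 0.74775
Need k ≥ ln(1e-5) / ln(0.74775) = -11.5129 / -0.2907 ≈ 39.606
Smallest integer k satisfying the bound: 40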